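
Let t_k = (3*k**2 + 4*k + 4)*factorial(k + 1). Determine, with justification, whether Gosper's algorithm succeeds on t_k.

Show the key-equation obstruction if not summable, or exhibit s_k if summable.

Yes. s_k = (3*k - 2)*factorial(k + 1).

Step 1: r(k) = (k + 2)*(4*k + 3*(k + 1)**2 + 8)/(3*k**2 + 4*k + 4).
Take A(k)=k + 2, B(k)=1, C(k)=k**2 + 4*k/3 + 4/3.
Need (k + 2)·f(k+1) − (1)·f(k) = k**2 + 4*k/3 + 4/3.
From deg A=1, deg B=0, deg C=2: d=1.
A polynomial solution: f(k) = (3*k - 2)/3.
Get s_k = R·t_k = (3*k - 2)*factorial(k + 1) with R(k) = B(k−1)f(k)/C(k) = (3*k - 2)/(3*k**2 + 4*k + 4).
Check: Δs_k = (3*k**2 + 4*k + 4)*factorial(k + 1). ✓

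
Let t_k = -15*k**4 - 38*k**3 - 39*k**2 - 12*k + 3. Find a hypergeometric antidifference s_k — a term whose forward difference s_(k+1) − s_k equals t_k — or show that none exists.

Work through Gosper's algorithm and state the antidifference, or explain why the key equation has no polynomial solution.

Step 1: r(k) = (15*k**4 + 98*k**3 + 243*k**2 + 264*k + 101)/(15*k**4 + 38*k**3 + 39*k**2 + 12*k - 3).
Factor: A=1; B=1; C=k**4 + 38*k**3/15 + 13*k**2/5 + 4*k/5 - 1/5.
Need (1)·f(k+1) − (1)·f(k) = k**4 + 38*k**3/15 + 13*k**2/5 + 4*k/5 - 1/5.
deg f ≤ 5 (via 0,0,4).
Match coefficients ⇒ f(k) = k*(k**2 + k + 1)*(3*k**2 - k - 3)/15.
Certificate R = B(k−1)f/C = k*(k**2 + k + 1)*(3*k**2 - k - 3)/(15*k**4 + 38*k**3 + 39*k**2 + 12*k - 3) gives s_k = k*(-3*k**4 - 2*k**3 + k**2 + 4*k + 3).
Verify: -15*k**4 - 38*k**3 - 39*k**2 - 12*k + 3 matches t_k.

s_k = k*(-3*k**4 - 2*k**3 + k**2 + 4*k + 3)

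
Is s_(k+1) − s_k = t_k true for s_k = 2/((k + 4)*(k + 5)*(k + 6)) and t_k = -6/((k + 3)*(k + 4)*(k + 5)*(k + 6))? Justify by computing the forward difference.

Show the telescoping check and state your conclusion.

Invalid: residual 24/(k**5 + 25*k**4 + 245*k**3 + 1175*k**2 + 2754*k + 2520) ≠ 0.

s_(k+1) = 2/((k + 5)*(k + 6)*(k + 7))
s_(k+1) − s_k = -6/((k + 4)*(k + 5)*(k + 6)*(k + 7))
(s_(k+1) − s_k) − t_k = 24/((k + 3)*(k + 4)*(k + 5)*(k + 6)*(k + 7))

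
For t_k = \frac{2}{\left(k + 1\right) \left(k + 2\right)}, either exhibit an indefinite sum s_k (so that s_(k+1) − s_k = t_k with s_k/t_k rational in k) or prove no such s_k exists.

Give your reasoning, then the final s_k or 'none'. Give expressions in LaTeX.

s_k = \frac{2 k}{k + 1}

Step 1: r(k) = (k + 1)/(k + 3).
Normal form (A,B,C) = (k + 1, k + 3, 1).
Set up (k + 1)·f(k+1) − (k + 2)·f(k) − (1) = 0.
From deg A=1, deg B=1, deg C=0: d=1.
Solve for f: f(k) = k (degree 1 ≤ 1).
Certificate R = B(k−1)f/C = k*(k + 2) gives s_k = 2*k/(k + 1).
Δs = 2/(k**2 + 3*k + 2), as required.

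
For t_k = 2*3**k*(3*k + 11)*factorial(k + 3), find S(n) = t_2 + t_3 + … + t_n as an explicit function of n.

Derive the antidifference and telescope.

S(n) = 6*3**n*factorial(n + 4) - 2160

Step 1: r(k) = 3*(k + 4)*(3*k + 14)/(3*k + 11).
Factor: A=3*k + 12; B=1; C=k + 11/3.
Key eq: (3*k + 12)·f(k+1) = (1)·f(k) + (k + 11/3).
deg f ≤ 0 (via 1,0,1).
Solving with deg f ≤ 0: f(k) = 1/3.
So s_k = (B(k−1)f/C)·t_k = (1/(3*k + 11))·t_k = 2*3**k*factorial(k + 3).
Δs = 2*3**k*(3*k + 11)*factorial(k + 3), as required.
Evaluate: s_(n+1) = 6*3**n*factorial(n + 4); subtract s_(2) = 2160 ⇒ S(n) = 6*3**n*factorial(n + 4) - 2160.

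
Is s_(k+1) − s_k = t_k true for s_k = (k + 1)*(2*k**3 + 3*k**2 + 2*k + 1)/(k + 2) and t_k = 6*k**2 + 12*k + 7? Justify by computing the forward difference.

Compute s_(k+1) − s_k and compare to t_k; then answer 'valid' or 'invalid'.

s_(k+1) = (2*k**4 + 13*k**3 + 32*k**2 + 36*k + 16)/(k + 3)
s_(k+1) − s_k = (6*k**4 + 38*k**3 + 82*k**2 + 78*k + 29)/(k**2 + 5*k + 6)
(s_(k+1) − s_k) − t_k = (-4*k**3 - 21*k**2 - 29*k - 13)/(k**2 + 5*k + 6)

Invalid: residual (-4*k**3 - 21*k**2 - 29*k - 13)/(k**2 + 5*k + 6) ≠ 0.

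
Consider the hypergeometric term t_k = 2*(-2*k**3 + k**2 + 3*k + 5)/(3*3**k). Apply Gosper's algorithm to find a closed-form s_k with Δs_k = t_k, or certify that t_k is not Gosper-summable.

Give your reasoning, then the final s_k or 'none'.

s_k = 2*(k**3 + k**2 + k - 1)/3**k

Step 1: r(k) = (2*k**3 + 5*k**2 + k - 7)/(3*(2*k**3 - k**2 - 3*k - 5)).
Factor: A=1/3; B=1; C=k**3 - k**2/2 - 3*k/2 - 5/2.
f must satisfy (1/3)·f(k+1) − (1)·f(k) = k**3 - k**2/2 - 3*k/2 - 5/2.
deg f ≤ 3 (via 0,0,3).
Coefficient equations give f(k) = -3*(k**3 + k**2 + k - 1)/2.
Then R = B(k−1)f/C = -3*(k**3 + k**2 + k - 1)/(2*k**3 - k**2 - 3*k - 5), so s_k = R(k)·t_k = 2*(k**3 + k**2 + k - 1)/3**k.
Check: Δs_k = 2*(-2*k**3 + k**2 + 3*k + 5)/(3*3**k). ✓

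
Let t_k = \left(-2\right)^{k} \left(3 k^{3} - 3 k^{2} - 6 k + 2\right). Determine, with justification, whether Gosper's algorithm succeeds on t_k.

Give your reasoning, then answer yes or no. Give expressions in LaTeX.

Ratio r(k) = 2*(-3*k**3 - 6*k**2 + 3*k + 4)/(3*k**3 - 3*k**2 - 6*k + 2).
A = -2, B = 1, C = k**3 - k**2 - 2*k + 2/3.
Need (-2)·f(k+1) − (1)·f(k) = k**3 - k**2 - 2*k + 2/3.
d = 3 from the (0,0,3) case.
Solve for f: f(k) = -(k - 1)*(k**2 - 2*k - 2)/3 (degree 3 ≤ 3).
Certificate R = B(k−1)f/C = -(k - 1)*(k**2 - 2*k - 2)/(3*k**3 - 3*k**2 - 6*k + 2) gives s_k = (-2)**k*(-k**3 + 3*k**2 - 2).
Verify: (-2)**k*(3*k**3 - 3*k**2 - 6*k + 2) matches t_k.

Yes. s_k = \left(-2\right)^{k} \left(- k^{3} + 3 k^{2} - 2\right).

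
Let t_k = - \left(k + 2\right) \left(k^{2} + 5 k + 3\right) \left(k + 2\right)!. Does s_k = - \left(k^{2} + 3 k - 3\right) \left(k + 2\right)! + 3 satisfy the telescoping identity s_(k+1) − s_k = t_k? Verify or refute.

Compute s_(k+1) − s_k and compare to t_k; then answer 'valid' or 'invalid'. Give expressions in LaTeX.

s_(k+1) = -(3*k + (k + 1)**2)*factorial(k + 3) + 3
s_(k+1) − s_k = -(k + 2)*(k**2 + 5*k + 3)*factorial(k + 2)
(s_(k+1) − s_k) − t_k = 0

Valid: the claim telescopes to t_k.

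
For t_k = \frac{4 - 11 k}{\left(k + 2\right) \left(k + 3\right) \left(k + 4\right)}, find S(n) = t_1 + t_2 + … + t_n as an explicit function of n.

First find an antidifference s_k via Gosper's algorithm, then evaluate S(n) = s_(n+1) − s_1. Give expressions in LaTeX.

r(k) = (k + 2)*(11*k + 7)/((k + 5)*(11*k - 4)) after simplifying.
Factor: A=k + 2; B=k + 5; C=k - 4/11.
Solve (k + 2)·f(k+1) − (k + 4)·f(k) = k - 4/11.
From deg A=1, deg B=1, deg C=1: d=2.
Solve for f: f(k) = k*(3*k - 7)/22 (degree 2 ≤ 2).
Then R = B(k−1)f/C = k*(k + 4)*(3*k - 7)/(2*(11*k - 4)), so s_k = R(k)·t_k = k*(7 - 3*k)/(2*(k + 2)*(k + 3)).
Verify: (4 - 11*k)/(k**3 + 9*k**2 + 26*k + 24) matches t_k.
s_(n+1) = (-3*n**2 + n + 4)/(2*(n**2 + 7*n + 12)) and s_(1) = 1/6, so S(n) = n*(-5*n - 2)/(3*(n**2 + 7*n + 12)).

S(n) = \frac{n \left(- 5 n - 2\right)}{3 \left(n^{2} + 7 n + 12\right)}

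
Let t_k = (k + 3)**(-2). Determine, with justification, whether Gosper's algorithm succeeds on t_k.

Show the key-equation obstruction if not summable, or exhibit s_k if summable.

r(k) = (k + 3)**2/(k + 4)**2 after simplifying.
Take A(k)=k**2 + 6*k + 9, B(k)=k**2 + 8*k + 16, C(k)=1.
Solve (k**2 + 6*k + 9)·f(k+1) − (k**2 + 6*k + 9)·f(k) = 1.
deg f ≤ 0 (via 2,2,0).
Generic f = c0 gives residual -1; -1 = 0 cannot hold, so t_k is not Gosper-summable.

No — t_k has no hypergeometric antidifference.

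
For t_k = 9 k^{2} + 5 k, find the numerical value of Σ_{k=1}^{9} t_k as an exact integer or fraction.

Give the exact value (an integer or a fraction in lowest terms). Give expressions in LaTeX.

Σ = 2790

Ratio r(k) = (9*k**2 + 23*k + 14)/(k*(9*k + 5)).
Gosper form: A/B · C(k+1)/C(k) with A=1, B=1, C=k**2 + 5*k/9.
Key eq: (1)·f(k+1) = (1)·f(k) + (k**2 + 5*k/9).
Bound: deg f ≤ 3.
Coefficient equations give f(k) = k*(k - 1)*(3*k + 1)/9.
So s_k = (B(k−1)f/C)·t_k = ((k - 1)*(3*k + 1)/(9*k + 5))·t_k = k*(3*k**2 - 2*k - 1).
Verify: k*(9*k + 5) matches t_k.
Evaluate s at k=10 and k=1: 2790 and 0; difference 2790.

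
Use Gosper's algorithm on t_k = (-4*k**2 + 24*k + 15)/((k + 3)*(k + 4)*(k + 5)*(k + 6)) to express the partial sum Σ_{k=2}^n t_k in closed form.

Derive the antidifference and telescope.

The ratio is (k + 3)*(24*k - 4*(k + 1)**2 + 39)/((k + 7)*(-4*k**2 + 24*k + 15)).
A = k + 3, B = k + 7, C = k**2 - 6*k - 15/4.
f must satisfy (k + 3)·f(k+1) − (k + 6)·f(k) = k**2 - 6*k - 15/4.
d = 3 from the (1,1,2) case.
A polynomial solution: f(k) = k*(k**2 - 228*k - 73)/240.
Certificate R = B(k−1)f/C = k*(k + 6)*(k**2 - 228*k - 73)/(60*(4*k**2 - 24*k - 15)) gives s_k = k*(-k**2 + 228*k + 73)/(60*(k + 3)*(k + 4)*(k + 5)).
Check: Δs_k = (-4*k**2 + 24*k + 15)/(k**4 + 18*k**3 + 119*k**2 + 342*k + 360). ✓
s_(n+1) = (-n**3 + 225*n**2 + 526*n + 300)/(60*(n**3 + 15*n**2 + 74*n + 120)) and s_(2) = 1/12, so S(n) = (-n**3 + 25*n**2 + 26*n - 50)/(10*(n**3 + 15*n**2 + 74*n + 120)).

S(n) = (-n**3 + 25*n**2 + 26*n - 50)/(10*(n**3 + 15*n**2 + 74*n + 120))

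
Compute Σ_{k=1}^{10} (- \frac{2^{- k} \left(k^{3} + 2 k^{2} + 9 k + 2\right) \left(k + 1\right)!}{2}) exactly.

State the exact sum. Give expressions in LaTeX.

Σ = -58471865/2

r(k) = (k**4 + 7*k**3 + 26*k**2 + 46*k + 28)/(2*(k**3 + 2*k**2 + 9*k + 2)) after simplifying.
Factor: A=k/2 + 1; B=1; C=k**3 + 2*k**2 + 9*k + 2.
Need (k/2 + 1)·f(k+1) − (1)·f(k) = k**3 + 2*k**2 + 9*k + 2.
Degrees (1,0,3) ⇒ d ≤ 2.
Match coefficients ⇒ f(k) = 2*(k**2 + 4).
R(k) = B(k−1)·f(k)/C(k) = 2*(k**2 + 4)/(k**3 + 2*k**2 + 9*k + 2); s_k = R·t_k = -(k**2 + 4)*factorial(k + 1)/2**k.
Check: Δs_k = -(k**3 + 2*k**2 + 9*k + 2)*factorial(k + 1)/(2*2**k). ✓
Evaluate s at k=11 and k=1: -58471875/2 and -5; difference -58471865/2.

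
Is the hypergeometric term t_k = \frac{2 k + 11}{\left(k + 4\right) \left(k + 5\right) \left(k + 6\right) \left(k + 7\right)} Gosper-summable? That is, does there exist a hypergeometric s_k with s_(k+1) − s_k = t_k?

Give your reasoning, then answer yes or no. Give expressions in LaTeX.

r(k) = (k + 4)*(2*k + 13)/((k + 8)*(2*k + 11)) after simplifying.
So A=k + 4 and B=k + 8, with C=k + 11/2.
Set up (k + 4)·f(k+1) − (k + 7)·f(k) − (k + 11/2) = 0.
From deg A=1, deg B=1, deg C=1: d=3.
Solving with deg f ≤ 3: f(k) = k*(k + 5)*(k + 10)/48.
Then R = B(k−1)f/C = k*(k + 5)*(k + 7)*(k + 10)/(24*(2*k + 11)), so s_k = R(k)·t_k = k*(k + 10)/(24*(k**2 + 10*k + 24)).
s_(k+1) − s_k = (2*k + 11)/(k**4 + 22*k**3 + 179*k**2 + 638*k + 840) = t_k.

Yes. s_k = \frac{k \left(k + 10\right)}{24 \left(k^{2} + 10 k + 24\right)}.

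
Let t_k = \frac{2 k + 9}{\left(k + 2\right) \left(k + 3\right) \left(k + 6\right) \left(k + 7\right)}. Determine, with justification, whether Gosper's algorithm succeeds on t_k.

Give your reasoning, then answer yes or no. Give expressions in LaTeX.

Yes. s_k = \frac{k \left(k + 8\right)}{12 \left(k^{2} + 8 k + 12\right)}.

The ratio is (k + 2)*(k + 6)*(2*k + 11)/((k + 4)*(k + 8)*(2*k + 9)).
So A=k + 2 and B=k + 8, with C=k**3 + 27*k**2/2 + 121*k/2 + 90.
Solve (k + 2)·f(k+1) − (k + 7)·f(k) = k**3 + 27*k**2/2 + 121*k/2 + 90.
From deg A=1, deg B=1, deg C=3: d=5.
Coefficient equations give f(k) = k*(k + 3)*(k + 4)*(k + 5)*(k + 8)/24.
Certificate R = B(k−1)f/C = k*(k + 3)*(k + 7)*(k + 8)/(12*(2*k + 9)) gives s_k = k*(k + 8)/(12*(k**2 + 8*k + 12)).
Check: Δs_k = (2*k + 9)/(k**4 + 18*k**3 + 113*k**2 + 288*k + 252). ✓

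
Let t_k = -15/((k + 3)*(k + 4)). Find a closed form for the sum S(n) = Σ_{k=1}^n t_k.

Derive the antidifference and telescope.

S(n) = -15*n/(4*n + 16)

t_(k+1)/t_k = (k + 3)/(k + 5).
Gosper form: A/B · C(k+1)/C(k) with A=k + 3, B=k + 5, C=1.
Set up (k + 3)·f(k+1) − (k + 4)·f(k) − (1) = 0.
Degrees (1,1,0) ⇒ d ≤ 1.
Solve for f: f(k) = k/3 (degree 1 ≤ 1).
Certificate R = B(k−1)f/C = k*(k + 4)/3 gives s_k = -5*k/(k + 3).
Δs = -15/(k**2 + 7*k + 12), as required.
Telescope: S(n) = s_(n+1) − s_(1) = 5*(-n - 1)/(n + 4) − (-5/4) = -15*n/(4*n + 16).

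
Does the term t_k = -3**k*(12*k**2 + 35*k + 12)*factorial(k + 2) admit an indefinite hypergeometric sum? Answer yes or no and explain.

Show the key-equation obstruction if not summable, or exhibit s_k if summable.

Yes. s_k = -3**k*(4*k - 3)*factorial(k + 2).

Ratio r(k) = 3*(12*k**3 + 95*k**2 + 236*k + 177)/(12*k**2 + 35*k + 12).
Take A(k)=3*k + 9, B(k)=1, C(k)=k**2 + 35*k/12 + 1.
f must satisfy (3*k + 9)·f(k+1) − (1)·f(k) = k**2 + 35*k/12 + 1.
d = 1 from the (1,0,2) case.
Match coefficients ⇒ f(k) = (4*k - 3)/12.
R(k) = B(k−1)·f(k)/C(k) = (4*k - 3)/(12*k**2 + 35*k + 12); s_k = R·t_k = -3**k*(4*k - 3)*factorial(k + 2).
s_(k+1) − s_k = -3**k*(12*k**2 + 35*k + 12)*factorial(k + 2) = t_k.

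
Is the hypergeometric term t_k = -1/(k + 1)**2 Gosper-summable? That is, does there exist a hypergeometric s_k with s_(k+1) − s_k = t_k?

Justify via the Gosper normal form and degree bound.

Compute t_(k+1)/t_k: get (k + 1)**2/(k + 2)**2.
Normal form (A,B,C) = (k**2 + 2*k + 1, k**2 + 4*k + 4, 1).
Solve (k**2 + 2*k + 1)·f(k+1) − (k**2 + 2*k + 1)·f(k) = 1.
From deg A=2, deg B=2, deg C=0: d=0.
Write f(k) = c0. Then LHS − RHS = -1, requiring -1 = 0: contradictory. No certificate.

No — the linear system for f has no solution.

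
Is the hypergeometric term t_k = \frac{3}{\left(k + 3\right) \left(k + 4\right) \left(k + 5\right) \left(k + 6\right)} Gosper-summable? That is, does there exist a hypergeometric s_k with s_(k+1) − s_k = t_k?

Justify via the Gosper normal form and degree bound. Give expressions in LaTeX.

Ratio r(k) = (k + 3)/(k + 7).
Gosper form: A/B · C(k+1)/C(k) with A=k + 3, B=k + 7, C=1.
Solve (k + 3)·f(k+1) − (k + 6)·f(k) = 1.
Degrees (1,1,0) ⇒ d ≤ 3.
Solve for f: f(k) = k*(k**2 + 12*k + 47)/180 (degree 3 ≤ 3).
R(k) = B(k−1)·f(k)/C(k) = k*(k + 6)*(k**2 + 12*k + 47)/180; s_k = R·t_k = k*(k**2 + 12*k + 47)/(60*(k + 3)*(k + 4)*(k + 5)).
Verify: 3/(k**4 + 18*k**3 + 119*k**2 + 342*k + 360) matches t_k.

Yes. s_k = \frac{k \left(k^{2} + 12 k + 47\right)}{60 \left(k + 3\right) \left(k + 4\right) \left(k + 5\right)}.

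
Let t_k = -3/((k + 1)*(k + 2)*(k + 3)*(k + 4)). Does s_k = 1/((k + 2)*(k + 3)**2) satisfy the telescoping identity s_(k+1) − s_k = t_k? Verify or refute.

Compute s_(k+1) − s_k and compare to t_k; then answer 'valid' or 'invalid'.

s_(k+1) = 1/((k + 3)*(k + 4)**2)
s_(k+1) − s_k = (-3*k - 10)/(k**5 + 16*k**4 + 101*k**3 + 314*k**2 + 480*k + 288)
(s_(k+1) − s_k) − t_k = 2*(4*k + 13)/(k**6 + 17*k**5 + 117*k**4 + 415*k**3 + 794*k**2 + 768*k + 288)

Invalid: residual 2*(4*k + 13)/(k**6 + 17*k**5 + 117*k**4 + 415*k**3 + 794*k**2 + 768*k + 288) ≠ 0.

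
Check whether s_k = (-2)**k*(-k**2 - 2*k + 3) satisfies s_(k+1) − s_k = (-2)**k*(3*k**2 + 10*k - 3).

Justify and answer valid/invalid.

s_(k+1) = 2*(-2)**k*k*(k + 4)
s_(k+1) − s_k = (-2)**k*(3*k**2 + 10*k - 3)
(s_(k+1) − s_k) − t_k = 0

Valid — Δs_k = t_k.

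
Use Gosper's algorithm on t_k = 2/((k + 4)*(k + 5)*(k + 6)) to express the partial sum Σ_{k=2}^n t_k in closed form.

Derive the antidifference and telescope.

S(n) = (n**2 + 11*n - 12)/(42*(n**2 + 11*n + 30))

Compute t_(k+1)/t_k: get (k + 4)/(k + 7).
Factor: A=k + 4; B=k + 7; C=1.
Set up (k + 4)·f(k+1) − (k + 6)·f(k) − (1) = 0.
d = 2 from the (1,1,0) case.
Solving with deg f ≤ 2: f(k) = k*(k + 9)/40.
Certificate R = B(k−1)f/C = k*(k + 6)*(k + 9)/40 gives s_k = k*(k + 9)/(20*(k + 4)*(k + 5)).
s_(k+1) − s_k = 2/(k**3 + 15*k**2 + 74*k + 120) = t_k.
s_(n+1) = (n**2 + 11*n + 10)/(20*(n**2 + 11*n + 30)) and s_(2) = 11/420, so S(n) = (n**2 + 11*n - 12)/(42*(n**2 + 11*n + 30)).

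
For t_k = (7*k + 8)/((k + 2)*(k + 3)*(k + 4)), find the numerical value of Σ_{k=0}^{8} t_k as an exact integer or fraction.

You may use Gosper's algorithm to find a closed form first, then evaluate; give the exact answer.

Ratio r(k) = (k + 2)*(7*k + 15)/((k + 5)*(7*k + 8)).
Factor: A=k + 2; B=k + 5; C=k + 8/7.
Key eq: (k + 2)·f(k+1) = (k + 4)·f(k) + (k + 8/7).
Degrees (1,1,1) ⇒ d ≤ 2.
Solving with deg f ≤ 2: f(k) = k*(11*k + 13)/42.
Get s_k = R·t_k = k*(11*k + 13)/(6*(k + 2)*(k + 3)) with R(k) = B(k−1)f(k)/C(k) = k*(k + 4)*(11*k + 13)/(6*(7*k + 8)).
Δs = (7*k + 8)/(k**3 + 9*k**2 + 26*k + 24), as required.
Σ_(k=0)^(8) t_k = s_(9) − s_(0) = 14/11 − (0) = 14/11.

Σ = 14/11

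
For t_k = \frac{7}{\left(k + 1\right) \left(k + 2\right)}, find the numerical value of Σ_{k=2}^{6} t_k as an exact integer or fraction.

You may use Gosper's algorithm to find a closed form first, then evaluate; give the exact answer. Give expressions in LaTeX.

Step 1: r(k) = (k + 1)/(k + 3).
A = k + 1, B = k + 3, C = 1.
f must satisfy (k + 1)·f(k+1) − (k + 2)·f(k) = 1.
Degrees (1,1,0) ⇒ d ≤ 1.
Coefficient equations give f(k) = k.
So s_k = (B(k−1)f/C)·t_k = (k*(k + 2))·t_k = 7*k/(k + 1).
Check: Δs_k = 7/(k**2 + 3*k + 2). ✓
Evaluate s at k=7 and k=2: 49/8 and 14/3; difference 35/24.

Σ = 35/24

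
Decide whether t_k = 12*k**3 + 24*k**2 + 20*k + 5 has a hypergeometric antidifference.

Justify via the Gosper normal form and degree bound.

Compute t_(k+1)/t_k: get (12*k**3 + 60*k**2 + 104*k + 61)/(12*k**3 + 24*k**2 + 20*k + 5).
So A=1 and B=1, with C=k**3 + 2*k**2 + 5*k/3 + 5/12.
Key eq: (1)·f(k+1) = (1)·f(k) + (k**3 + 2*k**2 + 5*k/3 + 5/12).
Degrees (0,0,3) ⇒ d ≤ 4.
Coefficient equations give f(k) = k*(3*k**3 + 2*k**2 + k - 1)/12.
So s_k = (B(k−1)f/C)·t_k = (k*(3*k**3 + 2*k**2 + k - 1)/(12*k**3 + 24*k**2 + 20*k + 5))·t_k = k*(3*k**3 + 2*k**2 + k - 1).
Verify: 12*k**3 + 24*k**2 + 20*k + 5 matches t_k.

Yes. s_k = k*(3*k**3 + 2*k**2 + k - 1).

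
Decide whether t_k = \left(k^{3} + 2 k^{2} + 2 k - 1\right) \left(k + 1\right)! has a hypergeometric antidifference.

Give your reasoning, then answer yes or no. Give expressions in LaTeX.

Yes. s_k = \left(k^{2} - k - 1\right) \left(k + 1\right)!.

Step 1: r(k) = (k**4 + 7*k**3 + 19*k**2 + 22*k + 8)/(k**3 + 2*k**2 + 2*k - 1).
Normal form (A,B,C) = (k + 2, 1, k**3 + 2*k**2 + 2*k - 1).
f must satisfy (k + 2)·f(k+1) − (1)·f(k) = k**3 + 2*k**2 + 2*k - 1.
From deg A=1, deg B=0, deg C=3: d=2.
Solving with deg f ≤ 2: f(k) = k**2 - k - 1.
Certificate R = B(k−1)f/C = (k**2 - k - 1)/(k**3 + 2*k**2 + 2*k - 1) gives s_k = (k**2 - k - 1)*factorial(k + 1).
Verify: (k**3 + 2*k**2 + 2*k - 1)*factorial(k + 1) matches t_k.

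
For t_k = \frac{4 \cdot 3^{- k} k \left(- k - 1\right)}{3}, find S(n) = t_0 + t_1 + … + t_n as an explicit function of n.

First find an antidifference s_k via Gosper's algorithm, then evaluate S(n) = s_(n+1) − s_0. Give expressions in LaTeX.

t_(k+1)/t_k = (k + 2)/(3*k).
Factor: A=1/3; B=1; C=k**2 + k.
Set up (1/3)·f(k+1) − (1)·f(k) − (k**2 + k) = 0.
Bound: deg f ≤ 2.
Solving with deg f ≤ 2: f(k) = -3*(2*k**2 + 4*k + 3)/4.
Then R = B(k−1)f/C = -3*(2*k**2 + 4*k + 3)/(4*k*(k + 1)), so s_k = R(k)·t_k = (2*k**2 + 4*k + 3)/3**k.
Check: Δs_k = 4*k*(-k - 1)/(3*3**k). ✓
s_(n+1) = 3**(-n - 1)*(2*n**2 + 8*n + 9) and s_(0) = 3, so S(n) = 3**(-n - 1)*(-3**(n + 2) + 2*n**2 + 8*n + 9).

S(n) = 3^{- n - 1} \left(- 3^{n + 2} + 2 n^{2} + 8 n + 9\right)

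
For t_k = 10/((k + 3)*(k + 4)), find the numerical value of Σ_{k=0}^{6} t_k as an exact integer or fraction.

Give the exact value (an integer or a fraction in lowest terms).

Σ = 7/3

The ratio is (k + 3)/(k + 5).
Factor: A=k + 3; B=k + 5; C=1.
f must satisfy (k + 3)·f(k+1) − (k + 4)·f(k) = 1.
Bound: deg f ≤ 1.
A polynomial solution: f(k) = k/3.
R(k) = B(k−1)·f(k)/C(k) = k*(k + 4)/3; s_k = R·t_k = 10*k/(3*(k + 3)).
Verify: 10/(k**2 + 7*k + 12) matches t_k.
Sum = s_(7) − s_(0); s_(7) = 7/3, s_(0) = 0 ⇒ 7/3.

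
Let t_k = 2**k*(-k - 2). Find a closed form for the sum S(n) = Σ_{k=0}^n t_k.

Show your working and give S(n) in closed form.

S(n) = 2**(n + 1)*(-n - 1)

Ratio r(k) = 2*(k + 3)/(k + 2).
So A=2 and B=1, with C=k + 2.
Key eq: (2)·f(k+1) = (1)·f(k) + (k + 2).
d = 1 from the (0,0,1) case.
Solving with deg f ≤ 1: f(k) = k.
Get s_k = R·t_k = -2**k*k with R(k) = B(k−1)f(k)/C(k) = k/(k + 2).
Δs = 2**k*(-k - 2), as required.
Telescope: S(n) = s_(n+1) − s_(0) = 2**(n + 1)*(-n - 1) − (0) = 2**(n + 1)*(-n - 1).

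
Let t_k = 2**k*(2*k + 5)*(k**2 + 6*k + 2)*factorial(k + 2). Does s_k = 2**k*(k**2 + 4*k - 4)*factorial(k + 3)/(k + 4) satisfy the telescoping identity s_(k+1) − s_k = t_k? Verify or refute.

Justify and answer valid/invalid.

Invalid: residual -2**k*(2*k**4 + 25*k**3 + 101*k**2 + 142*k + 44)*factorial(k + 2)/((k + 4)*(k + 5)) ≠ 0.

s_(k+1) = 2**(k + 1)*(k**2 + 6*k + 1)*factorial(k + 4)/(k + 5)
s_(k+1) − s_k = 2**k*(2*k**4 + 27*k**3 + 121*k**2 + 192*k + 52)*factorial(k + 3)/((k + 4)*(k + 5))
(s_(k+1) − s_k) − t_k = -2**k*(2*k**4 + 25*k**3 + 101*k**2 + 142*k + 44)*factorial(k + 2)/((k + 4)*(k + 5))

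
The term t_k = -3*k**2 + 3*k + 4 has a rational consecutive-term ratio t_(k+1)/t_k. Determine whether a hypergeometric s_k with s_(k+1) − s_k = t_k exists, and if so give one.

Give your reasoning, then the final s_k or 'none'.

s_k = k*(-k**2 + 3*k + 2)

t_(k+1)/t_k = (3*k**2 + 3*k - 4)/(3*k**2 - 3*k - 4).
Take A(k)=1, B(k)=1, C(k)=k**2 - k - 4/3.
Set up (1)·f(k+1) − (1)·f(k) − (k**2 - k - 4/3) = 0.
Bound: deg f ≤ 3.
A polynomial solution: f(k) = k*(k**2 - 3*k - 2)/3.
Certificate R = B(k−1)f/C = k*(k**2 - 3*k - 2)/(3*k**2 - 3*k - 4) gives s_k = k*(-k**2 + 3*k + 2).
s_(k+1) − s_k = -3*k**2 + 3*k + 4 = t_k.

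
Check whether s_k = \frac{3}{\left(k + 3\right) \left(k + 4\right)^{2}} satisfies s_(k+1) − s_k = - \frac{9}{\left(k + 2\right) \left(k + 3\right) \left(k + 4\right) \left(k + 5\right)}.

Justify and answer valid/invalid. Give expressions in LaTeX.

s_(k+1) = 3/((k + 4)*(k + 5)**2)
s_(k+1) − s_k = 3*(-3*k - 13)/(k**5 + 21*k**4 + 175*k**3 + 723*k**2 + 1480*k + 1200)
(s_(k+1) − s_k) − t_k = 6*(4*k + 17)/(k**6 + 23*k**5 + 217*k**4 + 1073*k**3 + 2926*k**2 + 4160*k + 2400)

Invalid: residual \frac{6 \left(4 k + 17\right)}{k^{6} + 23 k^{5} + 217 k^{4} + 1073 k^{3} + 2926 k^{2} + 4160 k + 2400} ≠ 0.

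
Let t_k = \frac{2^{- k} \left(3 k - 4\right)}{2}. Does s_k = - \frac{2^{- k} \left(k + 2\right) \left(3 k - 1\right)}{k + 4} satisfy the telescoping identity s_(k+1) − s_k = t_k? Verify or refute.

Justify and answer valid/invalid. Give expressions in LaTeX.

s_(k+1) = -(k + 3)*(3*k + 2)/(2*2**k*(k + 5))
s_(k+1) − s_k = (3*k**3 + 17*k**2 - 4*k - 44)/(2*2**k*(k**2 + 9*k + 20))
(s_(k+1) − s_k) − t_k = (-3*k**2 - 14*k + 18)/(2**k*(k**2 + 9*k + 20))

Invalid: residual \frac{2^{- k} \left(- 3 k^{2} - 14 k + 18\right)}{k^{2} + 9 k + 20} ≠ 0.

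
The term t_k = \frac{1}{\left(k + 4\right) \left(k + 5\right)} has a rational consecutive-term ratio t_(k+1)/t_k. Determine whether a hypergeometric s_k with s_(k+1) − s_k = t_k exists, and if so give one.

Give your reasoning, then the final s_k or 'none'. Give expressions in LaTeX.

r(k) = (k + 4)/(k + 6) after simplifying.
So A=k + 4 and B=k + 6, with C=1.
f must satisfy (k + 4)·f(k+1) − (k + 5)·f(k) = 1.
deg f ≤ 1 (via 1,1,0).
Coefficient equations give f(k) = k/4.
Certificate R = B(k−1)f/C = k*(k + 5)/4 gives s_k = k/(4*(k + 4)).
Verify: 1/(k**2 + 9*k + 20) matches t_k.

s_k = \frac{k}{4 \left(k + 4\right)}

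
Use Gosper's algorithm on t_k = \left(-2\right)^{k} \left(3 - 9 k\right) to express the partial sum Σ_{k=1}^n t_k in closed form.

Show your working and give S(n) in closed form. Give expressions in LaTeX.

Compute t_(k+1)/t_k: get 2*(-3*k - 2)/(3*k - 1).
So A=-2 and B=1, with C=k - 1/3.
f must satisfy (-2)·f(k+1) − (1)·f(k) = k - 1/3.
deg f ≤ 1 (via 0,0,1).
Coefficient equations give f(k) = -(k - 1)/3.
Certificate R = B(k−1)f/C = -(k - 1)/(3*k - 1) gives s_k = 3*(-2)**k*(k - 1).
s_(k+1) − s_k = (-2)**k*(3 - 9*k) = t_k.
Evaluate: s_(n+1) = 3*(-2)**(n + 1)*n; subtract s_(1) = 0 ⇒ S(n) = 3*(-2)**(n + 1)*n.

S(n) = 3 \left(-2\right)^{n + 1} n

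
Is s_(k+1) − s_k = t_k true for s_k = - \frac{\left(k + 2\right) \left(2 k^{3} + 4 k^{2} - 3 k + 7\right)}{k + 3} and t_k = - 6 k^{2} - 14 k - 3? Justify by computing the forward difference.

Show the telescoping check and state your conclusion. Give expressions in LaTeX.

s_(k+1) = (-2*k**4 - 16*k**3 - 41*k**2 - 43*k - 30)/(k + 4)
s_(k+1) − s_k = (-6*k**4 - 52*k**3 - 145*k**2 - 141*k - 34)/(k**2 + 7*k + 12)
(s_(k+1) − s_k) − t_k = 2*(2*k**3 + 14*k**2 + 24*k + 1)/(k**2 + 7*k + 12)

Invalid: residual \frac{2 \left(2 k^{3} + 14 k^{2} + 24 k + 1\right)}{k^{2} + 7 k + 12} ≠ 0.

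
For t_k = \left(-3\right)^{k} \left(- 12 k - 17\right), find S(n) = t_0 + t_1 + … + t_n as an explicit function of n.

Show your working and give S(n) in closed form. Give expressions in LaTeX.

Ratio r(k) = 3*(-12*k - 29)/(12*k + 17).
Gosper form: A/B · C(k+1)/C(k) with A=-3, B=1, C=k + 17/12.
Set up (-3)·f(k+1) − (1)·f(k) − (k + 17/12) = 0.
Degrees (0,0,1) ⇒ d ≤ 1.
Solve for f: f(k) = -(3*k + 2)/12 (degree 1 ≤ 1).
Get s_k = R·t_k = (-3)**k*(3*k + 2) with R(k) = B(k−1)f(k)/C(k) = -(3*k + 2)/(12*k + 17).
Δs = (-3)**k*(-12*k - 17), as required.
s_(n+1) = (-3)**(n + 1)*(3*n + 5) and s_(0) = 2, so S(n) = -9*(-3)**n*n - 15*(-3)**n - 2.

S(n) = - 9 \left(-3\right)^{n} n - 15 \left(-3\right)^{n} - 2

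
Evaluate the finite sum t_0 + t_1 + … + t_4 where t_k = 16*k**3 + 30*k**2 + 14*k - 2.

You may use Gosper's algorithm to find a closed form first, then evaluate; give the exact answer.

Step 1: r(k) = (8*k**3 + 39*k**2 + 61*k + 29)/(8*k**3 + 15*k**2 + 7*k - 1).
Take A(k)=1, B(k)=1, C(k)=k**3 + 15*k**2/8 + 7*k/8 - 1/8.
f must satisfy (1)·f(k+1) − (1)·f(k) = k**3 + 15*k**2/8 + 7*k/8 - 1/8.
d = 4 from the (0,0,3) case.
Match coefficients ⇒ f(k) = k*(2*k**3 + k**2 - 2*k - 2)/8.
R(k) = B(k−1)·f(k)/C(k) = k*(2*k**3 + k**2 - 2*k - 2)/(8*k**3 + 15*k**2 + 7*k - 1); s_k = R·t_k = 2*k*(2*k**3 + k**2 - 2*k - 2).
Δs = 16*k**3 + 30*k**2 + 14*k - 2, as required.
Evaluate s at k=5 and k=0: 2630 and 0; difference 2630.

Σ = 2630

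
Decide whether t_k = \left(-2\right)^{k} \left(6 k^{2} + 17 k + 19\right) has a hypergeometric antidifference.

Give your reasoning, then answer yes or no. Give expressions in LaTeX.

Yes. s_k = \left(-2\right)^{k} \left(- 2 k^{2} - 3 k - 3\right).

Ratio r(k) = 2*(-6*k**2 - 29*k - 42)/(6*k**2 + 17*k + 19).
So A=-2 and B=1, with C=k**2 + 17*k/6 + 19/6.
Solve (-2)·f(k+1) − (1)·f(k) = k**2 + 17*k/6 + 19/6.
From deg A=0, deg B=0, deg C=2: d=2.
A polynomial solution: f(k) = -(2*k**2 + 3*k + 3)/6.
So s_k = (B(k−1)f/C)·t_k = (-(2*k**2 + 3*k + 3)/(6*k**2 + 17*k + 19))·t_k = (-2)**k*(-2*k**2 - 3*k - 3).
Verify: (-2)**k*(6*k**2 + 17*k + 19) matches t_k.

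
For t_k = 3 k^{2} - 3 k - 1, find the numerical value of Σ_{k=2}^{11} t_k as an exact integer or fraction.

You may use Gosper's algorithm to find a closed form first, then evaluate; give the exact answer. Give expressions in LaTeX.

t_(k+1)/t_k = (3*k**2 + 3*k - 1)/(3*k**2 - 3*k - 1).
Normal form (A,B,C) = (1, 1, k**2 - k - 1/3).
Key eq: (1)·f(k+1) = (1)·f(k) + (k**2 - k - 1/3).
Bound: deg f ≤ 3.
Match coefficients ⇒ f(k) = k*(k**2 - 3*k + 1)/3.
Certificate R = B(k−1)f/C = k*(k**2 - 3*k + 1)/(3*k**2 - 3*k - 1) gives s_k = k*(k**2 - 3*k + 1).
Check: Δs_k = 3*k**2 - 3*k - 1. ✓
Sum = s_(12) − s_(2); s_(12) = 1308, s_(2) = -2 ⇒ 1310.

Σ = 1310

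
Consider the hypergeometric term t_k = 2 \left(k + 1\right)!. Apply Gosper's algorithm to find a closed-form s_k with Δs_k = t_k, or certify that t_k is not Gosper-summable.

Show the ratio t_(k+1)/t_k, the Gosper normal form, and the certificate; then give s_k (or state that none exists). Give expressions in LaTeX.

not Gosper-summable; s_k does not exist

The ratio is k + 2.
Factor: A=k + 2; B=1; C=1.
Need (k + 2)·f(k+1) − (1)·f(k) = 1.
deg f ≤ -1 (via 1,0,0).
Negative degree bound (-1): no f exists, t_k not Gosper-summable.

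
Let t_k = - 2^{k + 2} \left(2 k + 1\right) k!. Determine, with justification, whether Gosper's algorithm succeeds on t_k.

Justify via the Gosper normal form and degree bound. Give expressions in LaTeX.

Yes. s_k = - 2^{k + 2} k!.

The ratio is 2*(k + 1)*(2*k + 3)/(2*k + 1).
Normal form (A,B,C) = (2*k + 2, 1, k + 1/2).
Set up (2*k + 2)·f(k+1) − (1)·f(k) − (k + 1/2) = 0.
Bound: deg f ≤ 0.
A polynomial solution: f(k) = 1/2.
So s_k = (B(k−1)f/C)·t_k = (1/(2*k + 1))·t_k = -2**(k + 2)*factorial(k).
Δs = -2**(k + 2)*(2*k + 1)*factorial(k), as required.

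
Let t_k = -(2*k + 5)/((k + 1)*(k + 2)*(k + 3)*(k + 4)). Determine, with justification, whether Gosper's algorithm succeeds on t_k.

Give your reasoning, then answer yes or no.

Yes. s_k = k*(-k - 4)/(3*(k**2 + 4*k + 3)).

t_(k+1)/t_k = (k + 1)*(2*k + 7)/((k + 5)*(2*k + 5)).
A = k + 1, B = k + 5, C = k + 5/2.
f must satisfy (k + 1)·f(k+1) − (k + 4)·f(k) = k + 5/2.
deg f ≤ 3 (via 1,1,1).
Solving with deg f ≤ 3: f(k) = k*(k + 2)*(k + 4)/6.
Certificate R = B(k−1)f/C = k*(k + 2)*(k + 4)**2/(3*(2*k + 5)) gives s_k = k*(-k - 4)/(3*(k**2 + 4*k + 3)).
Verify: (-2*k - 5)/(k**4 + 10*k**3 + 35*k**2 + 50*k + 24) matches t_k.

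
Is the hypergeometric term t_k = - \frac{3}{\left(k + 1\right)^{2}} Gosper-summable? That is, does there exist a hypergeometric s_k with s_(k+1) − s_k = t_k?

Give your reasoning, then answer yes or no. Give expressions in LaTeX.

No. Not Gosper-summable.

r(k) = (k + 1)**2/(k + 2)**2 after simplifying.
Factor: A=k**2 + 2*k + 1; B=k**2 + 4*k + 4; C=1.
Solve (k**2 + 2*k + 1)·f(k+1) − (k**2 + 2*k + 1)·f(k) = 1.
d = 0 from the (2,2,0) case.
Generic f = c0 gives residual -1; -1 = 0 cannot hold, so t_k is not Gosper-summable.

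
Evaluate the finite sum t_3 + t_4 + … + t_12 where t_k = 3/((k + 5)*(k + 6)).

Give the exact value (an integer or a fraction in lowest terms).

t_(k+1)/t_k = (k + 5)/(k + 7).
Normal form (A,B,C) = (k + 5, k + 7, 1).
Set up (k + 5)·f(k+1) − (k + 6)·f(k) − (1) = 0.
deg f ≤ 1 (via 1,1,0).
Solve for f: f(k) = k/5 (degree 1 ≤ 1).
Get s_k = R·t_k = 3*k/(5*(k + 5)) with R(k) = B(k−1)f(k)/C(k) = k*(k + 6)/5.
Check: Δs_k = 3/(k**2 + 11*k + 30). ✓
Σ_(k=3)^(12) t_k = s_(13) − s_(3) = 13/30 − (9/40) = 5/24.

Σ = 5/24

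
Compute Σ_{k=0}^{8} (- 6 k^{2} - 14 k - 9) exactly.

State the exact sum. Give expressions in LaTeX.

Σ = -1809

The ratio is (6*k**2 + 26*k + 29)/(6*k**2 + 14*k + 9).
So A=1 and B=1, with C=k**2 + 7*k/3 + 3/2.
f must satisfy (1)·f(k+1) − (1)·f(k) = k**2 + 7*k/3 + 3/2.
From deg A=0, deg B=0, deg C=2: d=3.
Match coefficients ⇒ f(k) = k*(2*k**2 + 4*k + 3)/6.
Then R = B(k−1)f/C = k*(2*k**2 + 4*k + 3)/(6*k**2 + 14*k + 9), so s_k = R(k)·t_k = k*(-2*k**2 - 4*k - 3).
Verify: -6*k**2 - 14*k - 9 matches t_k.
Evaluate s at k=9 and k=0: -1809 and 0; difference -1809.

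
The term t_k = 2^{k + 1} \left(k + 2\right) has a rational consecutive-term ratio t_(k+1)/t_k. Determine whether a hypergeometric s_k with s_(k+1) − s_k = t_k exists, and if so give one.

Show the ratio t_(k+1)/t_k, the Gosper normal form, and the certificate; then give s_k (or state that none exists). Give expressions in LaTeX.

Step 1: r(k) = 2*(k + 3)/(k + 2).
Factor: A=2; B=1; C=k + 2.
f must satisfy (2)·f(k+1) − (1)·f(k) = k + 2.
d = 1 from the (0,0,1) case.
Solve for f: f(k) = k (degree 1 ≤ 1).
Get s_k = R·t_k = 2**(k + 1)*k with R(k) = B(k−1)f(k)/C(k) = k/(k + 2).
Verify: 2**(k + 1)*(k + 2) matches t_k.

s_k = 2^{k + 1} k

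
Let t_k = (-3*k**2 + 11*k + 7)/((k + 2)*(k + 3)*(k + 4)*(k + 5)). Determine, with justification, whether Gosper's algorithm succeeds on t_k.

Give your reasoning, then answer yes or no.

Yes. s_k = k*(-k**2 + 63*k + 22)/(24*(k + 2)*(k + 3)*(k + 4)).

The ratio is (k + 2)*(11*k - 3*(k + 1)**2 + 18)/((k + 6)*(-3*k**2 + 11*k + 7)).
Normal form (A,B,C) = (k + 2, k + 6, k**2 - 11*k/3 - 7/3).
Solve (k + 2)·f(k+1) − (k + 5)·f(k) = k**2 - 11*k/3 - 7/3.
Bound: deg f ≤ 3.
A polynomial solution: f(k) = k*(k**2 - 63*k - 22)/72.
Then R = B(k−1)f/C = k*(k + 5)*(k**2 - 63*k - 22)/(24*(3*k**2 - 11*k - 7)), so s_k = R(k)·t_k = k*(-k**2 + 63*k + 22)/(24*(k + 2)*(k + 3)*(k + 4)).
Δs = (-3*k**2 + 11*k + 7)/(k**4 + 14*k**3 + 71*k**2 + 154*k + 120), as required.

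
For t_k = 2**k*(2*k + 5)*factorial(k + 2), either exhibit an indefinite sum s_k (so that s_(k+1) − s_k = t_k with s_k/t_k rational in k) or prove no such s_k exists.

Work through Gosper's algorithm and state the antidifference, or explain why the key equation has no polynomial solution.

Step 1: r(k) = 2*(k + 3)*(2*k + 7)/(2*k + 5).
So A=2*k + 6 and B=1, with C=k + 5/2.
Key eq: (2*k + 6)·f(k+1) = (1)·f(k) + (k + 5/2).
d = 0 from the (1,0,1) case.
A polynomial solution: f(k) = 1/2.
Then R = B(k−1)f/C = 1/(2*k + 5), so s_k = R(k)·t_k = 2**k*factorial(k + 2).
Δs = 2**k*(2*k + 5)*factorial(k + 2), as required.

s_k = 2**k*factorial(k + 2)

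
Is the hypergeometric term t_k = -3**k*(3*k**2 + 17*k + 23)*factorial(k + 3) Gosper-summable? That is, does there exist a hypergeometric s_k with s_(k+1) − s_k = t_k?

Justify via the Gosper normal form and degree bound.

t_(k+1)/t_k = 3*(3*k**3 + 35*k**2 + 135*k + 172)/(3*k**2 + 17*k + 23).
Take A(k)=3*k + 12, B(k)=1, C(k)=k**2 + 17*k/3 + 23/3.
Need (3*k + 12)·f(k+1) − (1)·f(k) = k**2 + 17*k/3 + 23/3.
deg f ≤ 1 (via 1,0,2).
Solve for f: f(k) = (k + 1)/3 (degree 1 ≤ 1).
Then R = B(k−1)f/C = (k + 1)/(3*k**2 + 17*k + 23), so s_k = R(k)·t_k = -3**k*(k + 1)*factorial(k + 3).
Check: Δs_k = -3**k*(3*k**2 + 17*k + 23)*factorial(k + 3). ✓

Yes. s_k = -3**k*(k + 1)*factorial(k + 3).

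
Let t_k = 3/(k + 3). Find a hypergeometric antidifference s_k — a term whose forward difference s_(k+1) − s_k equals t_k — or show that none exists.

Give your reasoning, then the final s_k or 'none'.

no hypergeometric antidifference exists

r(k) = (k + 3)/(k + 4) after simplifying.
Normal form (A,B,C) = (k + 3, k + 4, 1).
Key eq: (k + 3)·f(k+1) = (k + 3)·f(k) + (1).
From deg A=1, deg B=1, deg C=0: d=0.
Put f(k) = c0: A·f(k+1) − B(k−1)·f(k) − C = -1; need -1 = 0 — inconsistent ⇒ no f, not summable.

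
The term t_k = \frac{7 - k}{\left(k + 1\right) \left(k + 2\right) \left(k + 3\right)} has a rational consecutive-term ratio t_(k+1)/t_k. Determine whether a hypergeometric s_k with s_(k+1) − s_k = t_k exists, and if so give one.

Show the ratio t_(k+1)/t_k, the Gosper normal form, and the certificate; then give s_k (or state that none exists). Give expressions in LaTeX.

Ratio r(k) = (k - 6)*(k + 1)/((k - 7)*(k + 4)).
So A=k + 1 and B=k + 4, with C=k - 7.
Set up (k + 1)·f(k+1) − (k + 3)·f(k) − (k - 7) = 0.
Bound: deg f ≤ 2.
A polynomial solution: f(k) = -k*(3*k + 11)/2.
So s_k = (B(k−1)f/C)·t_k = (-k*(k + 3)*(3*k + 11)/(2*(k - 7)))·t_k = k*(3*k + 11)/(2*(k + 1)*(k + 2)).
Check: Δs_k = (7 - k)/(k**3 + 6*k**2 + 11*k + 6). ✓

s_k = \frac{k \left(3 k + 11\right)}{2 \left(k + 1\right) \left(k + 2\right)}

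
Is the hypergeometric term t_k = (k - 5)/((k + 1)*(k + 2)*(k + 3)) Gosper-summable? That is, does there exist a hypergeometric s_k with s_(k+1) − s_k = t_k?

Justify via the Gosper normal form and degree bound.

Step 1: r(k) = (k - 4)*(k + 1)/((k - 5)*(k + 4)).
Factor: A=k + 1; B=k + 4; C=k - 5.
Need (k + 1)·f(k+1) − (k + 3)·f(k) = k - 5.
Bound: deg f ≤ 2.
Match coefficients ⇒ f(k) = -k*(k + 4).
So s_k = (B(k−1)f/C)·t_k = (-k*(k + 3)*(k + 4)/(k - 5))·t_k = k*(-k - 4)/((k + 1)*(k + 2)).
s_(k+1) − s_k = (k - 5)/(k**3 + 6*k**2 + 11*k + 6) = t_k.

Yes. s_k = k*(-k - 4)/((k + 1)*(k + 2)).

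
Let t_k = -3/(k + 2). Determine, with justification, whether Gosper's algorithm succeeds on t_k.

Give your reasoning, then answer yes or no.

t_(k+1)/t_k = (k + 2)/(k + 3).
Normal form (A,B,C) = (k + 2, k + 3, 1).
Set up (k + 2)·f(k+1) − (k + 2)·f(k) − (1) = 0.
deg f ≤ 0 (via 1,1,0).
f = c0 ⇒ A·f(k+1) − B(k−1)·f(k) − C = -1. The system {-1 = 0} is inconsistent; no antidifference.

No — t_k has no hypergeometric antidifference.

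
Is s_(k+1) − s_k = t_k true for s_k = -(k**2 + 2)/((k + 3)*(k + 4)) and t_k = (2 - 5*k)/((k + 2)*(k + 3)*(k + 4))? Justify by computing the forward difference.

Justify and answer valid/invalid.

Invalid: residual 2*(-k**2 + 5*k - 4)/(k**4 + 14*k**3 + 71*k**2 + 154*k + 120) ≠ 0.

s_(k+1) = (-(k + 1)**2 - 2)/((k + 4)*(k + 5))
s_(k+1) − s_k = (1 - 7*k)/(k**3 + 12*k**2 + 47*k + 60)
(s_(k+1) − s_k) − t_k = 2*(-k**2 + 5*k - 4)/(k**4 + 14*k**3 + 71*k**2 + 154*k + 120)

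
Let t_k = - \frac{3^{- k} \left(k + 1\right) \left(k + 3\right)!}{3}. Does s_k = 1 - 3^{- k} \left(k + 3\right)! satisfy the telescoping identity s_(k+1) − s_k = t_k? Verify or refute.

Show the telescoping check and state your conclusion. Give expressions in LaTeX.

valid (s_(k+1) − s_k reduces to t_k)

s_(k+1) = -3**(-k - 1)*factorial(k + 4) + 1
s_(k+1) − s_k = -(k + 1)*factorial(k + 3)/(3*3**k)
(s_(k+1) − s_k) − t_k = 0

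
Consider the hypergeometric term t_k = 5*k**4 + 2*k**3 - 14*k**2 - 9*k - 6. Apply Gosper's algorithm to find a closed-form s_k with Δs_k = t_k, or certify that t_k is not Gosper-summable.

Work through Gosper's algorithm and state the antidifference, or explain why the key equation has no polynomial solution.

s_k = k*(k**4 - 2*k**3 - 4*k**2 + 3*k - 4)

Compute t_(k+1)/t_k: get (5*k**4 + 22*k**3 + 22*k**2 - 11*k - 22)/(5*k**4 + 2*k**3 - 14*k**2 - 9*k - 6).
Normal form (A,B,C) = (1, 1, k**4 + 2*k**3/5 - 14*k**2/5 - 9*k/5 - 6/5).
Set up (1)·f(k+1) − (1)·f(k) − (k**4 + 2*k**3/5 - 14*k**2/5 - 9*k/5 - 6/5) = 0.
Bound: deg f ≤ 5.
Solving with deg f ≤ 5: f(k) = k*(k**4 - 2*k**3 - 4*k**2 + 3*k - 4)/5.
Then R = B(k−1)f/C = k*(k**4 - 2*k**3 - 4*k**2 + 3*k - 4)/(5*k**4 + 2*k**3 - 14*k**2 - 9*k - 6), so s_k = R(k)·t_k = k*(k**4 - 2*k**3 - 4*k**2 + 3*k - 4).
s_(k+1) − s_k = 5*k**4 + 2*k**3 - 14*k**2 - 9*k - 6 = t_k.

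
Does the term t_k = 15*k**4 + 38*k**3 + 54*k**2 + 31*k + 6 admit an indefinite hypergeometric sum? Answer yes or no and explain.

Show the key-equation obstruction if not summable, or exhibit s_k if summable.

Step 1: r(k) = (15*k**4 + 98*k**3 + 258*k**2 + 313*k + 144)/(15*k**4 + 38*k**3 + 54*k**2 + 31*k + 6).
Take A(k)=1, B(k)=1, C(k)=k**4 + 38*k**3/15 + 18*k**2/5 + 31*k/15 + 2/5.
Set up (1)·f(k+1) − (1)·f(k) − (k**4 + 38*k**3/15 + 18*k**2/5 + 31*k/15 + 2/5) = 0.
Bound: deg f ≤ 5.
Match coefficients ⇒ f(k) = k*(3*k**4 + 2*k**3 + 4*k**2 - 2*k - 1)/15.
Then R = B(k−1)f/C = k*(3*k**4 + 2*k**3 + 4*k**2 - 2*k - 1)/(15*k**4 + 38*k**3 + 54*k**2 + 31*k + 6), so s_k = R(k)·t_k = k*(3*k**4 + 2*k**3 + 4*k**2 - 2*k - 1).
Check: Δs_k = 15*k**4 + 38*k**3 + 54*k**2 + 31*k + 6. ✓

Yes. s_k = k*(3*k**4 + 2*k**3 + 4*k**2 - 2*k - 1).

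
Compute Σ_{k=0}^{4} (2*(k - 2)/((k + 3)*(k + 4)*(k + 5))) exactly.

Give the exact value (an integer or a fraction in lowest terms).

The ratio is (k - 1)*(k + 3)/((k - 2)*(k + 6)).
Gosper form: A/B · C(k+1)/C(k) with A=k + 3, B=k + 6, C=k - 2.
Key eq: (k + 3)·f(k+1) = (k + 5)·f(k) + (k - 2).
d = 2 from the (1,1,1) case.
Solving with deg f ≤ 2: f(k) = k*(k - 17)/24.
R(k) = B(k−1)·f(k)/C(k) = k*(k - 17)*(k + 5)/(24*(k - 2)); s_k = R·t_k = k*(k - 17)/(12*(k + 3)*(k + 4)).
Check: Δs_k = 2*(k - 2)/(k**3 + 12*k**2 + 47*k + 60). ✓
Σ_(k=0)^(4) t_k = s_(5) − s_(0) = -5/72 − (0) = -5/72.

Σ = -5/72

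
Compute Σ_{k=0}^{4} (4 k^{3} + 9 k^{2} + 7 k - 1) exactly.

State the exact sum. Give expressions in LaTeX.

r(k) = (4*k**3 + 21*k**2 + 37*k + 19)/(4*k**3 + 9*k**2 + 7*k - 1) after simplifying.
A = 1, B = 1, C = k**3 + 9*k**2/4 + 7*k/4 - 1/4.
Set up (1)·f(k+1) − (1)·f(k) − (k**3 + 9*k**2/4 + 7*k/4 - 1/4) = 0.
d = 4 from the (0,0,3) case.
Solving with deg f ≤ 4: f(k) = k*(k**3 + k**2 - 3)/4.
Then R = B(k−1)f/C = k*(k**3 + k**2 - 3)/(4*k**3 + 9*k**2 + 7*k - 1), so s_k = R(k)·t_k = k*(k**3 + k**2 - 3).
Δs = 4*k**3 + 9*k**2 + 7*k - 1, as required.
Sum = s_(5) − s_(0); s_(5) = 735, s_(0) = 0 ⇒ 735.

Σ = 735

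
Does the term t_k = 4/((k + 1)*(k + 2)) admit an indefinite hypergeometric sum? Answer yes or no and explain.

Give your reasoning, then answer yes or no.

Yes. s_k = 4*k/(k + 1).

Ratio r(k) = (k + 1)/(k + 3).
Gosper form: A/B · C(k+1)/C(k) with A=k + 1, B=k + 3, C=1.
Solve (k + 1)·f(k+1) − (k + 2)·f(k) = 1.
deg f ≤ 1 (via 1,1,0).
A polynomial solution: f(k) = k.
Certificate R = B(k−1)f/C = k*(k + 2) gives s_k = 4*k/(k + 1).
Δs = 4/(k**2 + 3*k + 2), as required.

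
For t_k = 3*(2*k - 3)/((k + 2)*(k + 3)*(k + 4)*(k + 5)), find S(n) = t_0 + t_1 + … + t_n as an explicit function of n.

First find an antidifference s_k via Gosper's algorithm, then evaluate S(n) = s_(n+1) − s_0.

S(n) = (-n**3 - 12*n**2 - 119*n - 108)/(24*(n**3 + 12*n**2 + 47*n + 60))

Compute t_(k+1)/t_k: get (k + 2)*(2*k - 1)/((k + 6)*(2*k - 3)).
Gosper form: A/B · C(k+1)/C(k) with A=k + 2, B=k + 6, C=k - 3/2.
f must satisfy (k + 2)·f(k+1) − (k + 5)·f(k) = k - 3/2.
d = 3 from the (1,1,1) case.
Solving with deg f ≤ 3: f(k) = -k*(k**2 + 9*k + 98)/144.
Then R = B(k−1)f/C = -k*(k + 5)*(k**2 + 9*k + 98)/(72*(2*k - 3)), so s_k = R(k)·t_k = k*(-k**2 - 9*k - 98)/(24*(k + 2)*(k + 3)*(k + 4)).
s_(k+1) − s_k = 3*(2*k - 3)/(k**4 + 14*k**3 + 71*k**2 + 154*k + 120) = t_k.
Telescope: S(n) = s_(n+1) − s_(0) = (-n**3 - 12*n**2 - 119*n - 108)/(24*(n**3 + 12*n**2 + 47*n + 60)) − (0) = (-n**3 - 12*n**2 - 119*n - 108)/(24*(n**3 + 12*n**2 + 47*n + 60)).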